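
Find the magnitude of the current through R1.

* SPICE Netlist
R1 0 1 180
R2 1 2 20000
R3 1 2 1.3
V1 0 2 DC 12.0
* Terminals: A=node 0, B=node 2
Nodal analysis, taking node 2 as the 0 V reference.
Source V1 fixes V_0 = 12 V.
KCL at each unknown node (sum of currents leaving = 0; resistances in Ω):
  Node 1: (V_1 - 12)/180 + (V_1 - 0)/20000 + (V_1 - 0)/1.3 = 0
Collecting terms: 0.7748 × V_1 = 0.06667  =>  V_1 = 0.08604 V
I_R1 = (V_0 - V_1)/R1 = (12 - 0.08604)/180 = 0.06619 A
|I_R1| = 0.06619 A

Final answer: |I_R1| = 0.06619 A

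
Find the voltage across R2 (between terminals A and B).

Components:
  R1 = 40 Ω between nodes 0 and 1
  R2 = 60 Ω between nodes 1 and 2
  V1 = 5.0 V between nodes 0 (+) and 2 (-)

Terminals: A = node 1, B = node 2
R1 and R2 are in series across V1 (node 0 → node 1 → node 2), and the output A–B is taken across R2, so this is a voltage divider.
Series current: I = V1/(R1 + R2) = 5/(40 + 60) = 5/100 = 0.05 A
V_R2 = I × R2 = V1 × R2/(R1 + R2) = 5 × 60/100 = 3 V

Final answer: 3 V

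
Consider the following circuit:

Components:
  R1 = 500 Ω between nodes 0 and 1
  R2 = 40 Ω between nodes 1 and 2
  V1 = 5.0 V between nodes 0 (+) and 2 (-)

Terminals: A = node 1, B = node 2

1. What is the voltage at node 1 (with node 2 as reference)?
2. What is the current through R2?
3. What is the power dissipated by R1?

Nodal analysis, taking node 2 as the 0 V reference.
Source V1 fixes V_0 = 5 V.
KCL at each unknown node (sum of currents leaving = 0; resistances in Ω):
  Node 1: (V_1 - 5)/500 + (V_1 - 0)/40 = 0
Collecting terms: 0.027 × V_1 = 0.01  =>  V_1 = 0.3704 V
Part 1:
  Read off the nodal solution: V_1 = 0.3704 V
Part 2:
  I_R2 = (V_1 - V_2)/R2 = (0.3704 - 0)/40 = 0.009259 A
  Magnitude: I_R2 = 0.009259 A
Part 3:
  I_R1 = (V_0 - V_1)/R1 = (5 - 0.3704)/500 = 0.009259 A
  P_R1 = I_R1² × R1 = (0.009259)² × 500 = 0.04287 W

Final answers:
1. V_1 = 0.3704 V
2. I_R2 = 0.009259 A
3. P_R1 = 0.04287 W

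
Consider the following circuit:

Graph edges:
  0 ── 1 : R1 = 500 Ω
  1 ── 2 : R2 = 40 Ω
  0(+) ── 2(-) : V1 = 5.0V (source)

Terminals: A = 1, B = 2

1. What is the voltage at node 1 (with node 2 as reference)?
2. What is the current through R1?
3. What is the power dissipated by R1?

Nodal analysis, taking node 2 as the 0 V reference.
Source V1 fixes V_0 = 5 V.
KCL at each unknown node (sum of currents leaving = 0; resistances in Ω):
  Node 1: (V_1 - 5)/500 + (V_1 - 0)/40 = 0
Collecting terms: 0.027 × V_1 = 0.01  =>  V_1 = 0.3704 V
Part 1:
  Read off the nodal solution: V_1 = 0.3704 V
Part 2:
  I_R1 = (V_0 - V_1)/R1 = (5 - 0.3704)/500 = 0.009259 A
  Magnitude: I_R1 = 0.009259 A
Part 3:
  I_R1 = (V_0 - V_1)/R1 = (5 - 0.3704)/500 = 0.009259 A
  P_R1 = I_R1² × R1 = (0.009259)² × 500 = 0.04287 W

Final answers:
1. V_1 = 0.3704 V
2. I_R1 = 0.009259 A
3. P_R1 = 0.04287 W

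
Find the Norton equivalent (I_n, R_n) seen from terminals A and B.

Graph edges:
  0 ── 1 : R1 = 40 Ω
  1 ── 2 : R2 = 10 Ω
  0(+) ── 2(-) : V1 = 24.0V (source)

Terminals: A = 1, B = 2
Find the Thévenin equivalent first; then I_n = V_th/R_th and R_n = R_th.
Step 1 — V_th is the open-circuit voltage V_A - V_B (nothing connected across the terminals).
Nodal analysis, taking node 2 as the 0 V reference.
Source V1 fixes V_0 = 24 V.
KCL at each unknown node (sum of currents leaving = 0; resistances in Ω):
  Node 1: (V_1 - 24)/40 + (V_1 - 0)/10 = 0
Collecting terms: 0.125 × V_1 = 0.6  =>  V_1 = 4.8 V
V_th = V_1 - V_2 = 4.8 - 0 = 4.8 V
Step 2 — R_th: zero the source — replace V1 by a short circuit (node 2 merges into node 0) — and find the resistance seen between A (node 1) and B (node 0).
Reduce the network between node 1 (A) and node 0 (B) by series/parallel combination:
  Rp1 = R1 ‖ R2 (parallel, both between nodes 0 and 1) = 1/(1/40 + 1/10) = 8 Ω
R_th = 8 Ω
I_n = V_th/R_th = 4.8/8 = 0.6 A, and R_n = R_th = 8 Ω

Final answer: I_n = 0.6 A, R_n = 8 Ω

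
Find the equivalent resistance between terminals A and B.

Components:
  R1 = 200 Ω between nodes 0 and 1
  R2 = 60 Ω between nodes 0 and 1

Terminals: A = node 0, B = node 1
Reduce the network between node 0 (A) and node 1 (B) by series/parallel combination:
  Rp1 = R1 ‖ R2 (parallel, both between nodes 0 and 1) = 1/(1/200 + 1/60) = 46.15 Ω
R_eq = 46.15 Ω

Final answer: 46.15 Ω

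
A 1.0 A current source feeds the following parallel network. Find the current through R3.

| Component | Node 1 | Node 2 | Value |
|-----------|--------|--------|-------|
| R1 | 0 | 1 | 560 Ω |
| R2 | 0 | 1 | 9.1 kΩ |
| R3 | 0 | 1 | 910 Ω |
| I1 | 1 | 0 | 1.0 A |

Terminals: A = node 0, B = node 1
All resistors sit directly between nodes 0 and 1, so they are in parallel and share one voltage V; the full source current 1 A splits among them.
1/R_par = 1/560 + 1/9100 + 1/910 = 0.002995 S  =>  R_par = 333.9 Ω
V = I × R_par = 1 × 333.9 = 333.9 V
I_R3 = V/R3 = 333.9/910 = 0.367 A

Final answer: 0.367 A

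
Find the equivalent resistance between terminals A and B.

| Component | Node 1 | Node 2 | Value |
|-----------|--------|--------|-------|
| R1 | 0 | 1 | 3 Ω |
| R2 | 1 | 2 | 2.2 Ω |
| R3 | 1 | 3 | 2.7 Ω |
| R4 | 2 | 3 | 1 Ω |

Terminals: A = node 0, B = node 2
Reduce the network between node 0 (A) and node 2 (B) by series/parallel combination:
  Rs1 = R3 + R4 (series, joined only at node 3) = 2.7 + 1 = 3.7 Ω
  Rp1 = R2 ‖ Rs1 (parallel, both between nodes 1 and 2) = 1/(1/2.2 + 1/3.7) = 1.38 Ω
  Rs2 = R1 + Rp1 (series, joined only at node 1) = 3 + 1.38 = 4.38 Ω
R_eq = 4.38 Ω

Final answer: 4.38 Ω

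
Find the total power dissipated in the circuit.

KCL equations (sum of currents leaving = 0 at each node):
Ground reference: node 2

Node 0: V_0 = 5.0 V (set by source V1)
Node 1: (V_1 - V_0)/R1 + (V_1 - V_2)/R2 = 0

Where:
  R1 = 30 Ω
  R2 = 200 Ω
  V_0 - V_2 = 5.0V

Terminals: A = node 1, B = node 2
Nodal analysis, taking node 2 as the 0 V reference.
Source V1 fixes V_0 = 5 V.
KCL at each unknown node (sum of currents leaving = 0; resistances in Ω):
  Node 1: (V_1 - 5)/30 + (V_1 - 0)/200 = 0
Collecting terms: 0.03833 × V_1 = 0.1667  =>  V_1 = 4.348 V
Power in each resistor, P = (ΔV)²/R:
  P_R1 = (5 - 4.348)²/30 = 0.01418 W
  P_R2 = (4.348 - 0)²/200 = 0.09452 W
P_total = P_R1 + P_R2 = 0.1087 W

Final answer: 0.1087 W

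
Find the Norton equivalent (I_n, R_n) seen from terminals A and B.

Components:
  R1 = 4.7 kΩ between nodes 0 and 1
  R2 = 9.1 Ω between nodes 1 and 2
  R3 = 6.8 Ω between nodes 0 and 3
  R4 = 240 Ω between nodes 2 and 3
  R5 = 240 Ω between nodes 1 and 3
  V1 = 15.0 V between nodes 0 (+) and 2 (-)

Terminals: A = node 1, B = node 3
Find the Thévenin equivalent first; then I_n = V_th/R_th and R_n = R_th.
Step 1 — V_th is the open-circuit voltage V_A - V_B (nothing connected across the terminals).
Nodal analysis, taking node 2 as the 0 V reference.
Source V1 fixes V_0 = 15 V.
KCL at each unknown node (sum of currents leaving = 0; resistances in Ω):
  Node 1: (V_1 - 15)/4700 + (V_1 - 0)/9.1 + (V_1 - V_3)/240 = 0
  Node 3: (V_3 - 15)/6.8 + (V_3 - 0)/240 + (V_3 - V_1)/240 = 0
Collecting terms (coefficients in siemens):
  0.1143·V_1 - 0.004167·V_3 = 0.003191
  0.1554·V_3 - 0.004167·V_1 = 2.206
Determinant D = (0.1143)(0.1554) - (-0.004167)(-0.004167) = 0.01774
V_1 = [(0.003191)(0.1554) - (-0.004167)(2.206)]/D = 0.5461 V
V_3 = [(0.1143)(2.206) - (0.003191)(-0.004167)]/D = 14.21 V
V_th = V_1 - V_3 = 0.5461 - 14.21 = -13.66 V
Step 2 — R_th: zero the source — replace V1 by a short circuit (node 2 merges into node 0) — and find the resistance seen between A (node 1) and B (node 3).
Reduce the network between node 1 (A) and node 3 (B) by series/parallel combination:
  Rp1 = R1 ‖ R2 (parallel, both between nodes 0 and 1) = 1/(1/4700 + 1/9.1) = 9.082 Ω
  Rp2 = R3 ‖ R4 (parallel, both between nodes 0 and 3) = 1/(1/6.8 + 1/240) = 6.613 Ω
  Rs1 = Rp1 + Rp2 (series, joined only at node 0) = 9.082 + 6.613 = 15.7 Ω
  Rp3 = R5 ‖ Rs1 (parallel, both between nodes 1 and 3) = 1/(1/240 + 1/15.7) = 14.73 Ω
R_th = 14.73 Ω
I_n = V_th/R_th = -13.66/14.73 = -0.9275 A, and R_n = R_th = 14.73 Ω

Final answer: I_n = -0.9275 A, R_n = 14.73 Ω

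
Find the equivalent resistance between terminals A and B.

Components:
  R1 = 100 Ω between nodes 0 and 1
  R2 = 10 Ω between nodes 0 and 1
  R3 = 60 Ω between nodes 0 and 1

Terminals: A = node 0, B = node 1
Reduce the network between node 0 (A) and node 1 (B) by series/parallel combination:
  Rp1 = R1 ‖ R2 ‖ R3 (parallel, all between nodes 0 and 1) = 1/(1/100 + 1/10 + 1/60) = 7.895 Ω
R_eq = 7.895 Ω

Final answer: 7.895 Ω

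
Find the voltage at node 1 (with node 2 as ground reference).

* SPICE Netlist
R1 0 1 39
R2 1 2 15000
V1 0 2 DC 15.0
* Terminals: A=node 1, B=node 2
Nodal analysis, taking node 2 as the 0 V reference.
Source V1 fixes V_0 = 15 V.
KCL at each unknown node (sum of currents leaving = 0; resistances in Ω):
  Node 1: (V_1 - 15)/39 + (V_1 - 0)/15000 = 0
Collecting terms: 0.02571 × V_1 = 0.3846  =>  V_1 = 14.96 V
The requested potential is V_1 = 14.96 V.

Final answer: V_1 = 14.96 V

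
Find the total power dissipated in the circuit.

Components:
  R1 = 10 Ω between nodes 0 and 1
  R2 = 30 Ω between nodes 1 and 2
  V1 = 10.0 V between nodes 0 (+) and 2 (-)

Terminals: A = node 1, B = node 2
Nodal analysis, taking node 2 as the 0 V reference.
Source V1 fixes V_0 = 10 V.
KCL at each unknown node (sum of currents leaving = 0; resistances in Ω):
  Node 1: (V_1 - 10)/10 + (V_1 - 0)/30 = 0
Collecting terms: 0.1333 × V_1 = 1  =>  V_1 = 7.5 V
Power in each resistor, P = (ΔV)²/R:
  P_R1 = (10 - 7.5)²/10 = 0.625 W
  P_R2 = (7.5 - 0)²/30 = 1.875 W
P_total = P_R1 + P_R2 = 2.5 W

Final answer: 2.5 W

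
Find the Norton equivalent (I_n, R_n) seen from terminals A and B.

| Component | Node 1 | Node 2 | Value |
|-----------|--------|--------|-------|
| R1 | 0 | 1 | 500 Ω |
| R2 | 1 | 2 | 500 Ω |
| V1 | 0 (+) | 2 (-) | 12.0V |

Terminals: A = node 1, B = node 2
Find the Thévenin equivalent first; then I_n = V_th/R_th and R_n = R_th.
Step 1 — V_th is the open-circuit voltage V_A - V_B (nothing connected across the terminals).
Nodal analysis, taking node 2 as the 0 V reference.
Source V1 fixes V_0 = 12 V.
KCL at each unknown node (sum of currents leaving = 0; resistances in Ω):
  Node 1: (V_1 - 12)/500 + (V_1 - 0)/500 = 0
Collecting terms: 0.004 × V_1 = 0.024  =>  V_1 = 6 V
V_th = V_1 - V_2 = 6 - 0 = 6 V
Step 2 — R_th: zero the source — replace V1 by a short circuit (node 2 merges into node 0) — and find the resistance seen between A (node 1) and B (node 0).
Reduce the network between node 1 (A) and node 0 (B) by series/parallel combination:
  Rp1 = R1 ‖ R2 (parallel, both between nodes 0 and 1) = 1/(1/500 + 1/500) = 250 Ω
R_th = 250 Ω
I_n = V_th/R_th = 6/250 = 0.024 A, and R_n = R_th = 250 Ω

Final answer: I_n = 0.024 A, R_n = 250 Ω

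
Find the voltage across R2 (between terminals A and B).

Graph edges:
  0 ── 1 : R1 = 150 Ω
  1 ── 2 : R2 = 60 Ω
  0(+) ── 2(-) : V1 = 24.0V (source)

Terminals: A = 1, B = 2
R1 and R2 are in series across V1 (node 0 → node 1 → node 2), and the output A–B is taken across R2, so this is a voltage divider.
Series current: I = V1/(R1 + R2) = 24/(150 + 60) = 24/210 = 0.1143 A
V_R2 = I × R2 = V1 × R2/(R1 + R2) = 24 × 60/210 = 6.857 V

Final answer: 6.857 V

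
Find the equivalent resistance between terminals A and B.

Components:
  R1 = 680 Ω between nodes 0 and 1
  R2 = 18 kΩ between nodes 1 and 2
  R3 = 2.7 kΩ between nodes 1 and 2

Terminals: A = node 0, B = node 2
Reduce the network between node 0 (A) and node 2 (B) by series/parallel combination:
  Rp1 = R2 ‖ R3 (parallel, both between nodes 1 and 2) = 1/(1/18000 + 1/2700) = 2348 Ω
  Rs1 = R1 + Rp1 (series, joined only at node 1) = 680 + 2348 = 3028 Ω
R_eq = 3.028 kΩ

Final answer: 3.028 kΩ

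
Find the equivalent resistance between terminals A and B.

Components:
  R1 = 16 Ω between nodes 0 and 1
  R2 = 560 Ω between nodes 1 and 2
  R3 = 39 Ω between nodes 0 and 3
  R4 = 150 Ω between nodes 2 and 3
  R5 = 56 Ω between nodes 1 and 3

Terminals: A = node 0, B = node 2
The network is not a plain series/parallel combination. Inject a 1 A test current into terminal A (node 0) and return it from terminal B (node 2); then R_eq = V_A / (1 A).
Nodal analysis, taking node 2 as the 0 V reference.
Current source I_test pushes 1 A into node 0 and draws it out of node 2.
KCL at each unknown node (sum of currents leaving = 0; resistances in Ω):
  Node 0: (V_0 - V_1)/16 + (V_0 - V_3)/39 - 1 = 0
  Node 1: (V_1 - V_0)/16 + (V_1 - 0)/560 + (V_1 - V_3)/56 = 0
  Node 3: (V_3 - V_0)/39 + (V_3 - V_1)/56 + (V_3 - 0)/150 = 0
Collecting terms (coefficients in siemens):
  0.08814·V_0 - 0.0625·V_1 - 0.02564·V_3 = 1
  0.08214·V_1 - 0.0625·V_0 - 0.01786·V_3 = 0
  0.05016·V_3 - 0.02564·V_0 - 0.01786·V_1 = 0
Solving these 3 simultaneous equations (Gaussian elimination) gives:
  V_0 = 136.3 V, V_1 = 128.8 V, V_3 = 115.5 V
R_eq = V_0 / 1 A = 136.3 Ω

Final answer: 136.3 Ω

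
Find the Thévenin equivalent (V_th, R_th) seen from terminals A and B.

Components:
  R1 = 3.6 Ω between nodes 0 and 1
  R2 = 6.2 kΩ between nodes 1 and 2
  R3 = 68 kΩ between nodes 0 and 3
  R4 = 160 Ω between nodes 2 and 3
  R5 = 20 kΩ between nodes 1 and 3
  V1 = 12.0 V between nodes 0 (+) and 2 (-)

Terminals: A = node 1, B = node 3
Step 1 — V_th is the open-circuit voltage V_A - V_B (nothing connected across the terminals).
Nodal analysis, taking node 2 as the 0 V reference.
Source V1 fixes V_0 = 12 V.
KCL at each unknown node (sum of currents leaving = 0; resistances in Ω):
  Node 1: (V_1 - 12)/3.6 + (V_1 - 0)/6200 + (V_1 - V_3)/20000 = 0
  Node 3: (V_3 - 12)/68000 + (V_3 - 0)/160 + (V_3 - V_1)/20000 = 0
Collecting terms (coefficients in siemens):
  0.278·V_1 - 0.00005·V_3 = 3.333
  0.006315·V_3 - 0.00005·V_1 = 0.0001765
Determinant D = (0.278)(0.006315) - (-0.00005)(-0.00005) = 0.001755
V_1 = [(3.333)(0.006315) - (-0.00005)(0.0001765)]/D = 11.99 V
V_3 = [(0.278)(0.0001765) - (3.333)(-0.00005)]/D = 0.1229 V
V_th = V_1 - V_3 = 11.99 - 0.1229 = 11.87 V
Step 2 — R_th: zero the source — replace V1 by a short circuit (node 2 merges into node 0) — and find the resistance seen between A (node 1) and B (node 3).
Reduce the network between node 1 (A) and node 3 (B) by series/parallel combination:
  Rp1 = R1 ‖ R2 (parallel, both between nodes 0 and 1) = 1/(1/3.6 + 1/6200) = 3.598 Ω
  Rp2 = R3 ‖ R4 (parallel, both between nodes 0 and 3) = 1/(1/68000 + 1/160) = 159.6 Ω
  Rs1 = Rp1 + Rp2 (series, joined only at node 0) = 3.598 + 159.6 = 163.2 Ω
  Rp3 = R5 ‖ Rs1 (parallel, both between nodes 1 and 3) = 1/(1/20000 + 1/163.2) = 161.9 Ω
R_th = 161.9 Ω

Final answer: V_th = 11.87 V, R_th = 161.9 Ω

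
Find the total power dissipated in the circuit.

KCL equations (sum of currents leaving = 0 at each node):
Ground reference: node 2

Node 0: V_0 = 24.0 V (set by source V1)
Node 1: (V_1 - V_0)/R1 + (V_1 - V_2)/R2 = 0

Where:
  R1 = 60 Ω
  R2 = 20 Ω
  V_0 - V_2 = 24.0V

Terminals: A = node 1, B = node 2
Nodal analysis, taking node 2 as the 0 V reference.
Source V1 fixes V_0 = 24 V.
KCL at each unknown node (sum of currents leaving = 0; resistances in Ω):
  Node 1: (V_1 - 24)/60 + (V_1 - 0)/20 = 0
Collecting terms: 0.06667 × V_1 = 0.4  =>  V_1 = 6 V
Power in each resistor, P = (ΔV)²/R:
  P_R1 = (24 - 6)²/60 = 5.4 W
  P_R2 = (6 - 0)²/20 = 1.8 W
P_total = P_R1 + P_R2 = 7.2 W

Final answer: 7.2 W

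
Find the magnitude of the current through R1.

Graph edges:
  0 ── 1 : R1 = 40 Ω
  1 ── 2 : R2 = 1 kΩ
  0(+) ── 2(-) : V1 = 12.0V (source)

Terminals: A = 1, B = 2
Nodal analysis, taking node 2 as the 0 V reference.
Source V1 fixes V_0 = 12 V.
KCL at each unknown node (sum of currents leaving = 0; resistances in Ω):
  Node 1: (V_1 - 12)/40 + (V_1 - 0)/1000 = 0
Collecting terms: 0.026 × V_1 = 0.3  =>  V_1 = 11.54 V
I_R1 = (V_0 - V_1)/R1 = (12 - 11.54)/40 = 0.01154 A
|I_R1| = 0.01154 A

Final answer: |I_R1| = 0.01154 A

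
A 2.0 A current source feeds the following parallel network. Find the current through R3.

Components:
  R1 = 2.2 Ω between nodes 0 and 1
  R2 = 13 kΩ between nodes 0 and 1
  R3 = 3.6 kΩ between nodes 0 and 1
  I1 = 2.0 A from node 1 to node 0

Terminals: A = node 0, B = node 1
All resistors sit directly between nodes 0 and 1, so they are in parallel and share one voltage V; the full source current 2 A splits among them.
1/R_par = 1/2.2 + 1/13000 + 1/3600 = 0.4549 S  =>  R_par = 2.198 Ω
V = I × R_par = 2 × 2.198 = 4.397 V
I_R3 = V/R3 = 4.397/3600 = 0.001221 A

Final answer: 0.001221 A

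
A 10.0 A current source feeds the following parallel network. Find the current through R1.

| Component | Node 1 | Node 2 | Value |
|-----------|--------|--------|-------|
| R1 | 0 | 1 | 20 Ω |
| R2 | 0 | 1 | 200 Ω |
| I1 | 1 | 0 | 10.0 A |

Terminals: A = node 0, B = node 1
All resistors sit directly between nodes 0 and 1, so they are in parallel and share one voltage V; the full source current 10 A splits among them.
1/R_par = 1/20 + 1/200 = 0.055 S  =>  R_par = 18.18 Ω
V = I × R_par = 10 × 18.18 = 181.8 V
I_R1 = V/R1 = 181.8/20 = 9.091 A

Final answer: 9.091 A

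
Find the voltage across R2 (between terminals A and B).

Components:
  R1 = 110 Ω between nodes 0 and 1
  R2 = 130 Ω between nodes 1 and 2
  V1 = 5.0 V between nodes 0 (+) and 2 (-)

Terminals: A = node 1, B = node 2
R1 and R2 are in series across V1 (node 0 → node 1 → node 2), and the output A–B is taken across R2, so this is a voltage divider.
Series current: I = V1/(R1 + R2) = 5/(110 + 130) = 5/240 = 0.02083 A
V_R2 = I × R2 = V1 × R2/(R1 + R2) = 5 × 130/240 = 2.708 V

Final answer: 2.708 V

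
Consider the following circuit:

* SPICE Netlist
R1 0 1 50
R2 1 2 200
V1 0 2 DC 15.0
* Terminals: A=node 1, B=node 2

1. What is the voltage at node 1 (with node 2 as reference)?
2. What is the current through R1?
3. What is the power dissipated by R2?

Nodal analysis, taking node 2 as the 0 V reference.
Source V1 fixes V_0 = 15 V.
KCL at each unknown node (sum of currents leaving = 0; resistances in Ω):
  Node 1: (V_1 - 15)/50 + (V_1 - 0)/200 = 0
Collecting terms: 0.025 × V_1 = 0.3  =>  V_1 = 12 V
Part 1:
  Read off the nodal solution: V_1 = 12 V
Part 2:
  I_R1 = (V_0 - V_1)/R1 = (15 - 12)/50 = 0.06 A
  Magnitude: I_R1 = 0.06 A
Part 3:
  I_R2 = (V_1 - V_2)/R2 = (12 - 0)/200 = 0.06 A
  P_R2 = I_R2² × R2 = (0.06)² × 200 = 0.72 W

Final answers:
1. V_1 = 12 V
2. I_R1 = 0.06 A
3. P_R2 = 0.72 W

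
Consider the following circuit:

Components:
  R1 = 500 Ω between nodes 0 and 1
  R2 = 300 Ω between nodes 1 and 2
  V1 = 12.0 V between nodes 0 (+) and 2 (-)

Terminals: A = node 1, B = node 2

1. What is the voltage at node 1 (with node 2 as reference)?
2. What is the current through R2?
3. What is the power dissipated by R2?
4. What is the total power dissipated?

Nodal analysis, taking node 2 as the 0 V reference.
Source V1 fixes V_0 = 12 V.
KCL at each unknown node (sum of currents leaving = 0; resistances in Ω):
  Node 1: (V_1 - 12)/500 + (V_1 - 0)/300 = 0
Collecting terms: 0.005333 × V_1 = 0.024  =>  V_1 = 4.5 V
Part 1:
  Read off the nodal solution: V_1 = 4.5 V
Part 2:
  I_R2 = (V_1 - V_2)/R2 = (4.5 - 0)/300 = 0.015 A
  Magnitude: I_R2 = 0.015 A
Part 3:
  I_R2 = (V_1 - V_2)/R2 = (4.5 - 0)/300 = 0.015 A
  P_R2 = I_R2² × R2 = (0.015)² × 300 = 0.0675 W
Part 4:
  Power in each resistor, P = (ΔV)²/R:
    P_R1 = (12 - 4.5)²/500 = 0.1125 W
    P_R2 = (4.5 - 0)²/300 = 0.0675 W
  P_total = P_R1 + P_R2 = 0.18 W

Final answers:
1. V_1 = 4.5 V
2. I_R2 = 0.015 A
3. P_R2 = 0.0675 W
4. P_total = 0.18 W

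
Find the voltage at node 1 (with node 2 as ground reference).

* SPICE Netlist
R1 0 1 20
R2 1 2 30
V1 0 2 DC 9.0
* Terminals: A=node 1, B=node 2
Nodal analysis, taking node 2 as the 0 V reference.
Source V1 fixes V_0 = 9 V.
KCL at each unknown node (sum of currents leaving = 0; resistances in Ω):
  Node 1: (V_1 - 9)/20 + (V_1 - 0)/30 = 0
Collecting terms: 0.08333 × V_1 = 0.45  =>  V_1 = 5.4 V
The requested potential is V_1 = 5.4 V.

Final answer: V_1 = 5.4 V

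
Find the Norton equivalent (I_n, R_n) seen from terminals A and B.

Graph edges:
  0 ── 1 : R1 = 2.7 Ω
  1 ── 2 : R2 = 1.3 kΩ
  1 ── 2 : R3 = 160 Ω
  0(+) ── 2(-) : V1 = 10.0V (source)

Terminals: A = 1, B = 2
Find the Thévenin equivalent first; then I_n = V_th/R_th and R_n = R_th.
Step 1 — V_th is the open-circuit voltage V_A - V_B (nothing connected across the terminals).
Nodal analysis, taking node 2 as the 0 V reference.
Source V1 fixes V_0 = 10 V.
KCL at each unknown node (sum of currents leaving = 0; resistances in Ω):
  Node 1: (V_1 - 10)/2.7 + (V_1 - 0)/1300 + (V_1 - 0)/160 = 0
Collecting terms: 0.3774 × V_1 = 3.704  =>  V_1 = 9.814 V
V_th = V_1 - V_2 = 9.814 - 0 = 9.814 V
Step 2 — R_th: zero the source — replace V1 by a short circuit (node 2 merges into node 0) — and find the resistance seen between A (node 1) and B (node 0).
Reduce the network between node 1 (A) and node 0 (B) by series/parallel combination:
  Rp1 = R1 ‖ R2 ‖ R3 (parallel, all between nodes 0 and 1) = 1/(1/2.7 + 1/1300 + 1/160) = 2.65 Ω
R_th = 2.65 Ω
I_n = V_th/R_th = 9.814/2.65 = 3.704 A, and R_n = R_th = 2.65 Ω

Final answer: I_n = 3.704 A, R_n = 2.65 Ω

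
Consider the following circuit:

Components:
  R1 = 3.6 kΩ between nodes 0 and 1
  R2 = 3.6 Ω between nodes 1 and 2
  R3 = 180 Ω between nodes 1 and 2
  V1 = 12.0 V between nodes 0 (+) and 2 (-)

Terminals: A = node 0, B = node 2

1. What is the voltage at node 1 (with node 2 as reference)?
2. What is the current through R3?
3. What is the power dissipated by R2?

Nodal analysis, taking node 2 as the 0 V reference.
Source V1 fixes V_0 = 12 V.
KCL at each unknown node (sum of currents leaving = 0; resistances in Ω):
  Node 1: (V_1 - 12)/3600 + (V_1 - 0)/3.6 + (V_1 - 0)/180 = 0
Collecting terms: 0.2836 × V_1 = 0.003333  =>  V_1 = 0.01175 V
Part 1:
  Read off the nodal solution: V_1 = 0.01175 V
Part 2:
  I_R3 = (V_1 - V_2)/R3 = (0.01175 - 0)/180 = 0.0000653 A
  Magnitude: I_R3 = 0.0000653 A
Part 3:
  I_R2 = (V_1 - V_2)/R2 = (0.01175 - 0)/3.6 = 0.003265 A
  P_R2 = I_R2² × R2 = (0.003265)² × 3.6 = 0.00003837 W

Final answers:
1. V_1 = 0.01175 V
2. I_R3 = 6.53e-05 A
3. P_R2 = 3.837e-05 W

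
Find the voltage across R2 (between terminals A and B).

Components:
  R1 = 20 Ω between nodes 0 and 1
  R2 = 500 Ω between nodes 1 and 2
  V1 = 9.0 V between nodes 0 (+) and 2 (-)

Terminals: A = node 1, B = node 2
R1 and R2 are in series across V1 (node 0 → node 1 → node 2), and the output A–B is taken across R2, so this is a voltage divider.
Series current: I = V1/(R1 + R2) = 9/(20 + 500) = 9/520 = 0.01731 A
V_R2 = I × R2 = V1 × R2/(R1 + R2) = 9 × 500/520 = 8.654 V

Final answer: 8.654 V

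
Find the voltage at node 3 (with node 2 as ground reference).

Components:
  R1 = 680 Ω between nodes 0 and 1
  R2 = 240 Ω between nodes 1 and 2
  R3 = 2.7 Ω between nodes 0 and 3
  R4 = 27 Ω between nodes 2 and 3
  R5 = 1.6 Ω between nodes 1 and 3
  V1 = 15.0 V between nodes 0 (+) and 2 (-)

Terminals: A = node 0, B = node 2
Nodal analysis, taking node 2 as the 0 V reference.
Source V1 fixes V_0 = 15 V.
KCL at each unknown node (sum of currents leaving = 0; resistances in Ω):
  Node 1: (V_1 - 15)/680 + (V_1 - 0)/240 + (V_1 - V_3)/1.6 = 0
  Node 3: (V_3 - 15)/2.7 + (V_3 - 0)/27 + (V_3 - V_1)/1.6 = 0
Collecting terms (coefficients in siemens):
  0.6306·V_1 - 0.625·V_3 = 0.02206
  1.032·V_3 - 0.625·V_1 = 5.556
Determinant D = (0.6306)(1.032) - (-0.625)(-0.625) = 0.2604
V_1 = [(0.02206)(1.032) - (-0.625)(5.556)]/D = 13.42 V
V_3 = [(0.6306)(5.556) - (0.02206)(-0.625)]/D = 13.5 V
The requested potential is V_3 = 13.5 V.

Final answer: V_3 = 13.5 V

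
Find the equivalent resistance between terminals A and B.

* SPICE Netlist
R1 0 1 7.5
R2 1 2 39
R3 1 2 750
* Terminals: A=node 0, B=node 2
Reduce the network between node 0 (A) and node 2 (B) by series/parallel combination:
  Rp1 = R2 ‖ R3 (parallel, both between nodes 1 and 2) = 1/(1/39 + 1/750) = 37.07 Ω
  Rs1 = R1 + Rp1 (series, joined only at node 1) = 7.5 + 37.07 = 44.57 Ω
R_eq = 44.57 Ω

Final answer: 44.57 Ω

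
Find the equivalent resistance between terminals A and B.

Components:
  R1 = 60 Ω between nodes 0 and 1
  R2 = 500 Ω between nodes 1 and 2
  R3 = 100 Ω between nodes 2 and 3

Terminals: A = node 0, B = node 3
Reduce the network between node 0 (A) and node 3 (B) by series/parallel combination:
  Rs1 = R1 + R2 (series, joined only at node 1) = 60 + 500 = 560 Ω
  Rs2 = R3 + Rs1 (series, joined only at node 2) = 100 + 560 = 660 Ω
R_eq = 660 Ω

Final answer: 660 Ω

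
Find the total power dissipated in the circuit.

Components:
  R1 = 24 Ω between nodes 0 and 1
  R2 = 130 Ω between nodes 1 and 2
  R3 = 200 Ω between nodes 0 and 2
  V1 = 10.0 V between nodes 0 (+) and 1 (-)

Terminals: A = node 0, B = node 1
Nodal analysis, taking node 1 as the 0 V reference.
Source V1 fixes V_0 = 10 V.
KCL at each unknown node (sum of currents leaving = 0; resistances in Ω):
  Node 2: (V_2 - 0)/130 + (V_2 - 10)/200 = 0
Collecting terms: 0.01269 × V_2 = 0.05  =>  V_2 = 3.939 V
Power in each resistor, P = (ΔV)²/R:
  P_R1 = (10 - 0)²/24 = 4.167 W
  P_R2 = (0 - 3.939)²/130 = 0.1194 W
  P_R3 = (10 - 3.939)²/200 = 0.1837 W
P_total = P_R1 + P_R2 + P_R3 = 4.47 W

Final answer: 4.47 W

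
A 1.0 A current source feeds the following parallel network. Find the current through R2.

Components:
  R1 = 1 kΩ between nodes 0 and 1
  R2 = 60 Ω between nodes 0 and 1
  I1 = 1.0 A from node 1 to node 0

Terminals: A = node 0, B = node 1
All resistors sit directly between nodes 0 and 1, so they are in parallel and share one voltage V; the full source current 1 A splits among them.
1/R_par = 1/1000 + 1/60 = 0.01767 S  =>  R_par = 56.6 Ω
V = I × R_par = 1 × 56.6 = 56.6 V
I_R2 = V/R2 = 56.6/60 = 0.9434 A

Final answer: 0.9434 A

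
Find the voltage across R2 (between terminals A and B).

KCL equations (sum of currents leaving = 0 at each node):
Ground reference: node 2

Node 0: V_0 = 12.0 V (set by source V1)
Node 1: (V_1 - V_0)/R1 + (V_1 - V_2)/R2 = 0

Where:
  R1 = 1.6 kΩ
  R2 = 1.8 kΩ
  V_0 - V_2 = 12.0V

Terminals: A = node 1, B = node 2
R1 and R2 are in series across V1 (node 0 → node 1 → node 2), and the output A–B is taken across R2, so this is a voltage divider.
Series current: I = V1/(R1 + R2) = 12/(1600 + 1800) = 12/3400 = 0.003529 A
V_R2 = I × R2 = V1 × R2/(R1 + R2) = 12 × 1800/3400 = 6.353 V

Final answer: 6.353 V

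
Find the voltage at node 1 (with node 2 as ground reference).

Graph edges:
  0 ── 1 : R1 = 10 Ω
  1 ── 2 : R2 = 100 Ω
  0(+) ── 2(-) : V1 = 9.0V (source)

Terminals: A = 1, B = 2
Nodal analysis, taking node 2 as the 0 V reference.
Source V1 fixes V_0 = 9 V.
KCL at each unknown node (sum of currents leaving = 0; resistances in Ω):
  Node 1: (V_1 - 9)/10 + (V_1 - 0)/100 = 0
Collecting terms: 0.11 × V_1 = 0.9  =>  V_1 = 8.182 V
The requested potential is V_1 = 8.182 V.

Final answer: V_1 = 8.182 V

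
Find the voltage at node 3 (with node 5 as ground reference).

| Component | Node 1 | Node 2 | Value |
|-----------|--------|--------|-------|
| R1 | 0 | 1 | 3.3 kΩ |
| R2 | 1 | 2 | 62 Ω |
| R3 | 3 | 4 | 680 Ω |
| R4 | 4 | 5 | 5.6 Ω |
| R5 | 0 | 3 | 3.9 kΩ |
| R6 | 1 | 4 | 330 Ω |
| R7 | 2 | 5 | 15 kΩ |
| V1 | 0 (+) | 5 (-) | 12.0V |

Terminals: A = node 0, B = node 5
Nodal analysis, taking node 5 as the 0 V reference.
Source V1 fixes V_0 = 12 V.
KCL at each unknown node (sum of currents leaving = 0; resistances in Ω):
  Node 1: (V_1 - 12)/3300 + (V_1 - V_2)/62 + (V_1 - V_4)/330 = 0
  Node 2: (V_2 - V_1)/62 + (V_2 - 0)/15000 = 0
  Node 3: (V_3 - V_4)/680 + (V_3 - 12)/3900 = 0
  Node 4: (V_4 - V_3)/680 + (V_4 - 0)/5.6 + (V_4 - V_1)/330 = 0
Collecting terms (coefficients in siemens):
  0.01946·V_1 - 0.01613·V_2 - 0.00303·V_4 = 0.003636
  0.0162·V_2 - 0.01613·V_1 = 0
  0.001727·V_3 - 0.001471·V_4 = 0.003077
  0.1831·V_4 - 0.00303·V_1 - 0.001471·V_3 = 0
Solving these 4 simultaneous equations (Gaussian elimination) gives:
  V_1 = 1.099 V, V_2 = 1.094 V, V_3 = 1.81 V, V_4 = 0.03272 V
The requested potential is V_3 = 1.81 V.

Final answer: V_3 = 1.81 V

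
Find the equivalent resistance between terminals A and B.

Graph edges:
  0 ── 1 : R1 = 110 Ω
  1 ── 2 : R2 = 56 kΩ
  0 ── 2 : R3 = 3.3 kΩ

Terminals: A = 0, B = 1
Reduce the network between node 0 (A) and node 1 (B) by series/parallel combination:
  Rs1 = R3 + R2 (series, joined only at node 2) = 3300 + 56000 = 59300 Ω
  Rp1 = R1 ‖ Rs1 (parallel, both between nodes 0 and 1) = 1/(1/110 + 1/59300) = 109.8 Ω
R_eq = 109.8 Ω

Final answer: 109.8 Ω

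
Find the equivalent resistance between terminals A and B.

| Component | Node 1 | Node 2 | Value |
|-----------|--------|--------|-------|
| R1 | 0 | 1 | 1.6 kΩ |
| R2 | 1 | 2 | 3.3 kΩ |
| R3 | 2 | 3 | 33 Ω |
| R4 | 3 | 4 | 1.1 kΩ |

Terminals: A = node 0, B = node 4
Reduce the network between node 0 (A) and node 4 (B) by series/parallel combination:
  Rs1 = R1 + R2 (series, joined only at node 1) = 1600 + 3300 = 4900 Ω
  Rs2 = R3 + Rs1 (series, joined only at node 2) = 33 + 4900 = 4933 Ω
  Rs3 = R4 + Rs2 (series, joined only at node 3) = 1100 + 4933 = 6033 Ω
R_eq = 6.033 kΩ

Final answer: 6.033 kΩ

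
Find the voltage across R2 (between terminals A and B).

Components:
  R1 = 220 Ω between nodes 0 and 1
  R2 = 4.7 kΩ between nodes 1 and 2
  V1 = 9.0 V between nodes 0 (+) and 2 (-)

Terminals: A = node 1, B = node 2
R1 and R2 are in series across V1 (node 0 → node 1 → node 2), and the output A–B is taken across R2, so this is a voltage divider.
Series current: I = V1/(R1 + R2) = 9/(220 + 4700) = 9/4920 = 0.001829 A
V_R2 = I × R2 = V1 × R2/(R1 + R2) = 9 × 4700/4920 = 8.598 V

Final answer: 8.598 V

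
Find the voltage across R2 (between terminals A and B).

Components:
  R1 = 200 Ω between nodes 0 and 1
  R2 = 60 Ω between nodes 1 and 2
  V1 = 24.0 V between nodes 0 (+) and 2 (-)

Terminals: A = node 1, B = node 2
R1 and R2 are in series across V1 (node 0 → node 1 → node 2), and the output A–B is taken across R2, so this is a voltage divider.
Series current: I = V1/(R1 + R2) = 24/(200 + 60) = 24/260 = 0.09231 A
V_R2 = I × R2 = V1 × R2/(R1 + R2) = 24 × 60/260 = 5.538 V

Final answer: 5.538 V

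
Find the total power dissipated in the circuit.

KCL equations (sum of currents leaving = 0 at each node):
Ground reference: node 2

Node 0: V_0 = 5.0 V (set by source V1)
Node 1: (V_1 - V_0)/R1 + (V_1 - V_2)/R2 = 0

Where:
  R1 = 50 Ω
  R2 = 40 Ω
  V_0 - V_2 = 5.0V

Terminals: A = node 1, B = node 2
Nodal analysis, taking node 2 as the 0 V reference.
Source V1 fixes V_0 = 5 V.
KCL at each unknown node (sum of currents leaving = 0; resistances in Ω):
  Node 1: (V_1 - 5)/50 + (V_1 - 0)/40 = 0
Collecting terms: 0.045 × V_1 = 0.1  =>  V_1 = 2.222 V
Power in each resistor, P = (ΔV)²/R:
  P_R1 = (5 - 2.222)²/50 = 0.1543 W
  P_R2 = (2.222 - 0)²/40 = 0.1235 W
P_total = P_R1 + P_R2 = 0.2778 W

Final answer: 0.2778 W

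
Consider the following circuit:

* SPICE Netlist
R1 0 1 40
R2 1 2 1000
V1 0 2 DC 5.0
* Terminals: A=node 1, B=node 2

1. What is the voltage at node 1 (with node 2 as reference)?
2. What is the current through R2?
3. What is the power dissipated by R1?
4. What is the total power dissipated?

Nodal analysis, taking node 2 as the 0 V reference.
Source V1 fixes V_0 = 5 V.
KCL at each unknown node (sum of currents leaving = 0; resistances in Ω):
  Node 1: (V_1 - 5)/40 + (V_1 - 0)/1000 = 0
Collecting terms: 0.026 × V_1 = 0.125  =>  V_1 = 4.808 V
Part 1:
  Read off the nodal solution: V_1 = 4.808 V
Part 2:
  I_R2 = (V_1 - V_2)/R2 = (4.808 - 0)/1000 = 0.004808 A
  Magnitude: I_R2 = 0.004808 A
Part 3:
  I_R1 = (V_0 - V_1)/R1 = (5 - 4.808)/40 = 0.004808 A
  P_R1 = I_R1² × R1 = (0.004808)² × 40 = 0.0009246 W
Part 4:
  Power in each resistor, P = (ΔV)²/R:
    P_R1 = (5 - 4.808)²/40 = 0.0009246 W
    P_R2 = (4.808 - 0)²/1000 = 0.02311 W
  P_total = P_R1 + P_R2 = 0.02404 W

Final answers:
1. V_1 = 4.808 V
2. I_R2 = 0.004808 A
3. P_R1 = 0.0009246 W
4. P_total = 0.02404 W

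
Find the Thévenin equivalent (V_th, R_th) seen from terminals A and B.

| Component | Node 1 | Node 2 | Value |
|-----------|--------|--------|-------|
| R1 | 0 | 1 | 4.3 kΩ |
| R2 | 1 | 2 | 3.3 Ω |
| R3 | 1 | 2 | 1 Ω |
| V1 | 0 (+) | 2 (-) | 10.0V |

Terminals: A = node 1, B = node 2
Step 1 — V_th is the open-circuit voltage V_A - V_B (nothing connected across the terminals).
Nodal analysis, taking node 2 as the 0 V reference.
Source V1 fixes V_0 = 10 V.
KCL at each unknown node (sum of currents leaving = 0; resistances in Ω):
  Node 1: (V_1 - 10)/4300 + (V_1 - 0)/3.3 + (V_1 - 0)/1 = 0
Collecting terms: 1.303 × V_1 = 0.002326  =>  V_1 = 0.001784 V
V_th = V_1 - V_2 = 0.001784 - 0 = 0.001784 V
Step 2 — R_th: zero the source — replace V1 by a short circuit (node 2 merges into node 0) — and find the resistance seen between A (node 1) and B (node 0).
Reduce the network between node 1 (A) and node 0 (B) by series/parallel combination:
  Rp1 = R1 ‖ R2 ‖ R3 (parallel, all between nodes 0 and 1) = 1/(1/4300 + 1/3.3 + 1/1) = 0.7673 Ω
R_th = 0.7673 Ω

Final answer: V_th = 0.001784 V, R_th = 0.7673 Ω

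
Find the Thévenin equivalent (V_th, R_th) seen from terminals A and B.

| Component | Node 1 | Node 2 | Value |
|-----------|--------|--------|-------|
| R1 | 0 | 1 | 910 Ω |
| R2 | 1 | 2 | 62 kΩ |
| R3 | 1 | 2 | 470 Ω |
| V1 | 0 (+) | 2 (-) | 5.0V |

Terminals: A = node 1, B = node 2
Step 1 — V_th is the open-circuit voltage V_A - V_B (nothing connected across the terminals).
Nodal analysis, taking node 2 as the 0 V reference.
Source V1 fixes V_0 = 5 V.
KCL at each unknown node (sum of currents leaving = 0; resistances in Ω):
  Node 1: (V_1 - 5)/910 + (V_1 - 0)/62000 + (V_1 - 0)/470 = 0
Collecting terms: 0.003243 × V_1 = 0.005495  =>  V_1 = 1.694 V
V_th = V_1 - V_2 = 1.694 - 0 = 1.694 V
Step 2 — R_th: zero the source — replace V1 by a short circuit (node 2 merges into node 0) — and find the resistance seen between A (node 1) and B (node 0).
Reduce the network between node 1 (A) and node 0 (B) by series/parallel combination:
  Rp1 = R1 ‖ R2 ‖ R3 (parallel, all between nodes 0 and 1) = 1/(1/910 + 1/62000 + 1/470) = 308.4 Ω
R_th = 308.4 Ω

Final answer: V_th = 1.694 V, R_th = 308.4 Ω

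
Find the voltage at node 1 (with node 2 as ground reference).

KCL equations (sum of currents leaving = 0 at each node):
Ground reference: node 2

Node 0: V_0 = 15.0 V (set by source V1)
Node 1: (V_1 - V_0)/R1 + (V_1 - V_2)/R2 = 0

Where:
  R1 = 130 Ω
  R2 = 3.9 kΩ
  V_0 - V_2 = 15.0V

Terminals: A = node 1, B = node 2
Nodal analysis, taking node 2 as the 0 V reference.
Source V1 fixes V_0 = 15 V.
KCL at each unknown node (sum of currents leaving = 0; resistances in Ω):
  Node 1: (V_1 - 15)/130 + (V_1 - 0)/3900 = 0
Collecting terms: 0.007949 × V_1 = 0.1154  =>  V_1 = 14.52 V
The requested potential is V_1 = 14.52 V.

Final answer: V_1 = 14.52 V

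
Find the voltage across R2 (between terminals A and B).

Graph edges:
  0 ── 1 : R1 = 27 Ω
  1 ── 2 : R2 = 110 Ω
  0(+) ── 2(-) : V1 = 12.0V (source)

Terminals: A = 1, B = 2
R1 and R2 are in series across V1 (node 0 → node 1 → node 2), and the output A–B is taken across R2, so this is a voltage divider.
Series current: I = V1/(R1 + R2) = 12/(27 + 110) = 12/137 = 0.08759 A
V_R2 = I × R2 = V1 × R2/(R1 + R2) = 12 × 110/137 = 9.635 V

Final answer: 9.635 V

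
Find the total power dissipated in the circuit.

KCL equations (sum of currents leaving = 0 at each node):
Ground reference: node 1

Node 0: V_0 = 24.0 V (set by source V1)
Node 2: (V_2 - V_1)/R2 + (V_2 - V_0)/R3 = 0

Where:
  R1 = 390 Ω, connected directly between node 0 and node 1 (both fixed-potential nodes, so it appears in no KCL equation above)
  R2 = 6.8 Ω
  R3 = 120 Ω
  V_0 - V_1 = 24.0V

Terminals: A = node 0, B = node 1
Nodal analysis, taking node 1 as the 0 V reference.
Source V1 fixes V_0 = 24 V.
KCL at each unknown node (sum of currents leaving = 0; resistances in Ω):
  Node 2: (V_2 - 0)/6.8 + (V_2 - 24)/120 = 0
Collecting terms: 0.1554 × V_2 = 0.2  =>  V_2 = 1.287 V
Power in each resistor, P = (ΔV)²/R:
  P_R1 = (24 - 0)²/390 = 1.477 W
  P_R2 = (0 - 1.287)²/6.8 = 0.2436 W
  P_R3 = (24 - 1.287)²/120 = 4.299 W
P_total = P_R1 + P_R2 + P_R3 = 6.02 W

Final answer: 6.02 W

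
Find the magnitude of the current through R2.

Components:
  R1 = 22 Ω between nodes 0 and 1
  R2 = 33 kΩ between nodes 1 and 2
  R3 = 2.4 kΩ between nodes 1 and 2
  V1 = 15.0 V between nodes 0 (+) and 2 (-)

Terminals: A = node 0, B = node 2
Nodal analysis, taking node 2 as the 0 V reference.
Source V1 fixes V_0 = 15 V.
KCL at each unknown node (sum of currents leaving = 0; resistances in Ω):
  Node 1: (V_1 - 15)/22 + (V_1 - 0)/33000 + (V_1 - 0)/2400 = 0
Collecting terms: 0.0459 × V_1 = 0.6818  =>  V_1 = 14.85 V
I_R2 = (V_1 - V_2)/R2 = (14.85 - 0)/33000 = 0.0004501 A
|I_R2| = 0.0004501 A

Final answer: |I_R2| = 0.0004501 A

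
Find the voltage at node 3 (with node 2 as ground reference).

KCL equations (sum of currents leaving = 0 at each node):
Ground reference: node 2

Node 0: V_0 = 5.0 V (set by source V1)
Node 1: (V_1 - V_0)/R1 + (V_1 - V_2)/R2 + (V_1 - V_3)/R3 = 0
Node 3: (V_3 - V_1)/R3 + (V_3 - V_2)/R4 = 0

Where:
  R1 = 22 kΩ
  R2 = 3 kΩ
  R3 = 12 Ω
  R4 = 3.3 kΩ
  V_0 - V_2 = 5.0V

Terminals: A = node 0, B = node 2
Nodal analysis, taking node 2 as the 0 V reference.
Source V1 fixes V_0 = 5 V.
KCL at each unknown node (sum of currents leaving = 0; resistances in Ω):
  Node 1: (V_1 - 5)/22000 + (V_1 - 0)/3000 + (V_1 - V_3)/12 = 0
  Node 3: (V_3 - V_1)/12 + (V_3 - 0)/3300 = 0
Collecting terms (coefficients in siemens):
  0.08371·V_1 - 0.08333·V_3 = 0.0002273
  0.08364·V_3 - 0.08333·V_1 = 0
Determinant D = (0.08371)(0.08364) - (-0.08333)(-0.08333) = 0.00005693
V_1 = [(0.0002273)(0.08364) - (-0.08333)(0)]/D = 0.3339 V
V_3 = [(0.08371)(0) - (0.0002273)(-0.08333)]/D = 0.3327 V
The requested potential is V_3 = 0.3327 V.

Final answer: V_3 = 0.3327 V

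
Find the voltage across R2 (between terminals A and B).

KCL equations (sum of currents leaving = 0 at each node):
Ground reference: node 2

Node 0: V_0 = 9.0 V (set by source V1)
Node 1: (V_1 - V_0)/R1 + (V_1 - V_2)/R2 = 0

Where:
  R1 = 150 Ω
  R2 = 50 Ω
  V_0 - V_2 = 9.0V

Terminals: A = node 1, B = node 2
R1 and R2 are in series across V1 (node 0 → node 1 → node 2), and the output A–B is taken across R2, so this is a voltage divider.
Series current: I = V1/(R1 + R2) = 9/(150 + 50) = 9/200 = 0.045 A
V_R2 = I × R2 = V1 × R2/(R1 + R2) = 9 × 50/200 = 2.25 V

Final answer: 2.25 V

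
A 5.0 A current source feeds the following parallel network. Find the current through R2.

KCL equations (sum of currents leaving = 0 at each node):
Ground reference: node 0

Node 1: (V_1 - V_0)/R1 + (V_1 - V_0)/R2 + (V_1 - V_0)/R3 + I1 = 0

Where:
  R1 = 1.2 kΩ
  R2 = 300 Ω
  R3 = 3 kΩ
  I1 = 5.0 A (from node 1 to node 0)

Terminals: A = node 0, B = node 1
All resistors sit directly between nodes 0 and 1, so they are in parallel and share one voltage V; the full source current 5 A splits among them.
1/R_par = 1/1200 + 1/300 + 1/3000 = 0.0045 S  =>  R_par = 222.2 Ω
V = I × R_par = 5 × 222.2 = 1111 V
I_R2 = V/R2 = 1111/300 = 3.704 A

Final answer: 3.704 A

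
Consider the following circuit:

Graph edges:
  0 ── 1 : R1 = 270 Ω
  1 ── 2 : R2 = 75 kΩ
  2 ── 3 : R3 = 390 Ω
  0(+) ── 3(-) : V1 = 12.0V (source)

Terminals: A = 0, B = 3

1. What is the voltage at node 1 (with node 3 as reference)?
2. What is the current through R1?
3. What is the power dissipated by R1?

Nodal analysis, taking node 3 as the 0 V reference.
Source V1 fixes V_0 = 12 V.
KCL at each unknown node (sum of currents leaving = 0; resistances in Ω):
  Node 1: (V_1 - 12)/270 + (V_1 - V_2)/75000 = 0
  Node 2: (V_2 - V_1)/75000 + (V_2 - 0)/390 = 0
Collecting terms (coefficients in siemens):
  0.003717·V_1 - 0.00001333·V_2 = 0.04444
  0.002577·V_2 - 0.00001333·V_1 = 0
Determinant D = (0.003717)(0.002577) - (-0.00001333)(-0.00001333) = 0.00000958
V_1 = [(0.04444)(0.002577) - (-0.00001333)(0)]/D = 11.96 V
V_2 = [(0.003717)(0) - (0.04444)(-0.00001333)]/D = 0.06186 V
Part 1:
  Read off the nodal solution: V_1 = 11.96 V
Part 2:
  I_R1 = (V_0 - V_1)/R1 = (12 - 11.96)/270 = 0.0001586 A
  Magnitude: I_R1 = 0.0001586 A
Part 3:
  I_R1 = (V_0 - V_1)/R1 = (12 - 11.96)/270 = 0.0001586 A
  P_R1 = I_R1² × R1 = (0.0001586)² × 270 = 0.000006792 W

Final answers:
1. V_1 = 11.96 V
2. I_R1 = 0.0001586 A
3. P_R1 = 6.792e-06 W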